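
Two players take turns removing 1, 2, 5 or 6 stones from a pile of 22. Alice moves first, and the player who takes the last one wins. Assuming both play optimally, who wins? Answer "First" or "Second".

i:   0  1  2  3  4  5  6  7  8  9 10 11 12 13 14 15 16 17 18 19 20 21 22
     L  W  W  L  W  W  W  L  W  W  L  W  W  W  L  W  W  L  W  W  W  L  W
Position 22 is W, so the first player wins.

First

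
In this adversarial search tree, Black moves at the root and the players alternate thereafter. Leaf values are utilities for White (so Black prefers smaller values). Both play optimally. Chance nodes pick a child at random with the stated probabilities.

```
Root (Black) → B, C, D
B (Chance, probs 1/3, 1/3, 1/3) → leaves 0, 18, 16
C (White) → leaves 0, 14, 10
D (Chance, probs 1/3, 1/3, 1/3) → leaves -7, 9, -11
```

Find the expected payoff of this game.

-3

B (Chance): 1/3·0 + 1/3·18 + 1/3·16 = 11.33
C (White): max(0, 14, 10) = 14
D (Chance): 1/3·-7 + 1/3·9 + 1/3·-11 = -3
Root (Black): min(11.33, 14, -3) = -3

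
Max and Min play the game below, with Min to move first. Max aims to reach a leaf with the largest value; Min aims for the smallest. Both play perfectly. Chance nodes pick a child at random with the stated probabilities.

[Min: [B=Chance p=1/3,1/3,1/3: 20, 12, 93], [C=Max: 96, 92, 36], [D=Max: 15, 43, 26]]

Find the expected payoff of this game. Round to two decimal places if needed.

41.67

B (Chance): 1/3·20 + 1/3·12 + 1/3·93 = 41.67
C (Max): max(96, 92, 36) = 96
D (Max): max(15, 43, 26) = 43
Root (Min): min(41.67, 96, 43) = 41.67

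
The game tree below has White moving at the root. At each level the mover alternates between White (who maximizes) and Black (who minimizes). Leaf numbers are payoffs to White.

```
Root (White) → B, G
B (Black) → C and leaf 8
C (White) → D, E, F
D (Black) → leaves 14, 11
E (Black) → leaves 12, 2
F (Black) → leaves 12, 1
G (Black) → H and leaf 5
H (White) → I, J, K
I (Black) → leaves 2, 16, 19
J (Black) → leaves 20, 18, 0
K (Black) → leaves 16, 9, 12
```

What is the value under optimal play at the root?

8

D (Black): min(14, 11) = 11
E (Black): min(12, 2) = 2
F (Black): min(12, 1) = 1
C (White): max(11, 2, 1) = 11
B (Black): min(11, 8) = 8
I (Black): min(2, 16, 19) = 2
J (Black): min(20, 18, 0) = 0
K (Black): min(16, 9, 12) = 9
H (White): max(2, 0, 9) = 9
G (Black): min(9, 5) = 5
Root (White): max(8, 5) = 8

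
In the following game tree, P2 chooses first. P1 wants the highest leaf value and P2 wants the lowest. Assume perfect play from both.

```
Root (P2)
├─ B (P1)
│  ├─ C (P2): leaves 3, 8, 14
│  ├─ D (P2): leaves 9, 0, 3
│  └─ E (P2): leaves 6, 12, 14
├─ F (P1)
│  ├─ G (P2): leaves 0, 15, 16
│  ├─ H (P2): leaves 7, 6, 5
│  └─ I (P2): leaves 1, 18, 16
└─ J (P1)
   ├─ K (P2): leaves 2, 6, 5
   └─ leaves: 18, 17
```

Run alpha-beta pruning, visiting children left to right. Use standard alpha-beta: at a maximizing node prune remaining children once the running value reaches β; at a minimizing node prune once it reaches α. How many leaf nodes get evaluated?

C [α=-∞,β=+∞]: v=3
D [α=3,β=+∞]: v=0 after child 2 ≤ α → α-cutoff, skip 1
E [α=3,β=+∞]: v=6
B [α=-∞,β=+∞]: v=6
G [α=-∞,β=6]: v=0
H [α=0,β=6]: v=5
I [α=5,β=6]: v=1 after child 1 ≤ α → α-cutoff, skip 2
F [α=-∞,β=6]: v=5
K [α=-∞,β=5]: v=2
J [α=-∞,β=5]: v=18 after child 2 ≥ β → β-cutoff, skip 1
Root [α=-∞,β=+∞]: v=5
Leaves evaluated: 19 of 23.

19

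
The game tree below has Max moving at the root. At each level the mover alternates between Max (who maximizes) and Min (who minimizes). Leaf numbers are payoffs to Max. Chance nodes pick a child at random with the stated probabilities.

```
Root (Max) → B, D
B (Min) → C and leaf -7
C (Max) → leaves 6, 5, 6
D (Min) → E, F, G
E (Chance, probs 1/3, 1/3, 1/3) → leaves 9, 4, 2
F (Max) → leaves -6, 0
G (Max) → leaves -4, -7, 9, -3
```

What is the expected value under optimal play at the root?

0

C (Max): max(6, 5, 6) = 6
B (Min): min(6, -7) = -7
E (Chance): 1/3·9 + 1/3·4 + 1/3·2 = 5
F (Max): max(-6, 0) = 0
G (Max): max(-4, -7, 9, -3) = 9
D (Min): min(5, 0, 9) = 0
Root (Max): max(-7, 0) = 0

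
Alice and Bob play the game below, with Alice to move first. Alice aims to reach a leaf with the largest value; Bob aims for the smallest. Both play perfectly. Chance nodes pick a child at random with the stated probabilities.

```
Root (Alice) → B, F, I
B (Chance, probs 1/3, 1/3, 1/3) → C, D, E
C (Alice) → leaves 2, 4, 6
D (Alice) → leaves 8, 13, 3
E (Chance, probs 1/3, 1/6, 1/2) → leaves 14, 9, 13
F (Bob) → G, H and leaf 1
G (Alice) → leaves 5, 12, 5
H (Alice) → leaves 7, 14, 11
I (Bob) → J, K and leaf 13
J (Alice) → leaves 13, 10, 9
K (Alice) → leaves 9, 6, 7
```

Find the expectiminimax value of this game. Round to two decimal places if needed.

C (Alice): max(2, 4, 6) = 6
D (Alice): max(8, 13, 3) = 13
E (Chance): 1/3·14 + 1/6·9 + 1/2·13 = 12.67
B (Chance): 1/3·6 + 1/3·13 + 1/3·12.67 = 10.56
G (Alice): max(5, 12, 5) = 12
H (Alice): max(7, 14, 11) = 14
F (Bob): min(12, 14, 1) = 1
J (Alice): max(13, 10, 9) = 13
K (Alice): max(9, 6, 7) = 9
I (Bob): min(13, 9, 13) = 9
Root (Alice): max(10.56, 1, 9) = 10.56

10.56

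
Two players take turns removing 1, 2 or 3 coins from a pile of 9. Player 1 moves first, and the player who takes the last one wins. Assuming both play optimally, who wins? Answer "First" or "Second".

Mark each pile size as W (mover wins) or L (mover loses):
i:   0  1  2  3  4  5  6  7  8  9
     L  W  W  W  L  W  W  W  L  W
Position 9 is W, so the first player wins.

First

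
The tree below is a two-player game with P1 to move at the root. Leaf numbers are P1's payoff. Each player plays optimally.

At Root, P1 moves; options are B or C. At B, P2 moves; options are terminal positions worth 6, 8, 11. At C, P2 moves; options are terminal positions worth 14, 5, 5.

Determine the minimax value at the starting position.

6

B (P2): min(6, 8, 11) = 6
C (P2): min(14, 5, 5) = 5
Root (P1): max(6, 5) = 6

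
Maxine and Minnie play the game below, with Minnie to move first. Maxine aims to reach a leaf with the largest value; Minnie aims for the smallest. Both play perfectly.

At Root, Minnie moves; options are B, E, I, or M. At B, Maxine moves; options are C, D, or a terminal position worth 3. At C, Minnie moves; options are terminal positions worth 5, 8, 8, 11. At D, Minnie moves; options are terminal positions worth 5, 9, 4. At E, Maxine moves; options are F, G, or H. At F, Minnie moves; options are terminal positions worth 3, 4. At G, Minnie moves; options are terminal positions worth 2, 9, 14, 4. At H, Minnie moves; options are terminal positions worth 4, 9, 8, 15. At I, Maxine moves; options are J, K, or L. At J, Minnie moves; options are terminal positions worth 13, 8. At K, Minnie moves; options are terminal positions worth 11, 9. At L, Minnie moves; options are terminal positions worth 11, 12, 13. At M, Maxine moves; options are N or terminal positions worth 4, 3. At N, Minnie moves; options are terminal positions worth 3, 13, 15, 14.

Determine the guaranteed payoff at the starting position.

C (Minnie): min(5, 8, 8, 11) = 5
D (Minnie): min(5, 9, 4) = 4
B (Maxine): max(5, 4, 3) = 5
F (Minnie): min(3, 4) = 3
G (Minnie): min(2, 9, 14, 4) = 2
H (Minnie): min(4, 9, 8, 15) = 4
E (Maxine): max(3, 2, 4) = 4
J (Minnie): min(13, 8) = 8
K (Minnie): min(11, 9) = 9
L (Minnie): min(11, 12, 13) = 11
I (Maxine): max(8, 9, 11) = 11
N (Minnie): min(3, 13, 15, 14) = 3
M (Maxine): max(3, 4, 3) = 4
Root (Minnie): min(5, 4, 11, 4) = 4

4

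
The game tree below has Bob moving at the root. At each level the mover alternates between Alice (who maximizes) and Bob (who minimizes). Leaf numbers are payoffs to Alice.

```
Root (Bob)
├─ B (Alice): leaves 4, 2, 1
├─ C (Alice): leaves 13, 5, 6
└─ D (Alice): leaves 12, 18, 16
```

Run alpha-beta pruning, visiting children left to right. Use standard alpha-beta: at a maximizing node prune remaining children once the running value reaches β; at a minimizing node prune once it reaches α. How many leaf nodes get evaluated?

5

B [α=-∞,β=+∞]: v=4
C [α=-∞,β=4]: v=13 after child 1 ≥ β → β-cutoff, skip 2
D [α=-∞,β=4]: v=12 after child 1 ≥ β → β-cutoff, skip 2
Root [α=-∞,β=+∞]: v=4
Leaves evaluated: 5 of 9.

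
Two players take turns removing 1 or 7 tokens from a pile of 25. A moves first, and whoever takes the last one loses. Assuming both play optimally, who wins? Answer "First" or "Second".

i:   0  1  2  3  4  5  6  7  8  9 10 11 12 13 14 15 16 17 18 19 20 21 22 23 24 25
     W  L  W  L  W  L  W  L  W  L  W  L  W  L  W  L  W  L  W  L  W  L  W  L  W  L
Position 25 is L, so the second player wins.

Second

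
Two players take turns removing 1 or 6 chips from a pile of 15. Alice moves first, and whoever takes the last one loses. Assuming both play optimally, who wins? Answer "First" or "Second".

i:   0  1  2  3  4  5  6  7  8  9 10 11 12 13 14 15
     W  L  W  L  W  L  W  W  L  W  L  W  L  W  W  L
Position 15 is L, so the second player wins.

Second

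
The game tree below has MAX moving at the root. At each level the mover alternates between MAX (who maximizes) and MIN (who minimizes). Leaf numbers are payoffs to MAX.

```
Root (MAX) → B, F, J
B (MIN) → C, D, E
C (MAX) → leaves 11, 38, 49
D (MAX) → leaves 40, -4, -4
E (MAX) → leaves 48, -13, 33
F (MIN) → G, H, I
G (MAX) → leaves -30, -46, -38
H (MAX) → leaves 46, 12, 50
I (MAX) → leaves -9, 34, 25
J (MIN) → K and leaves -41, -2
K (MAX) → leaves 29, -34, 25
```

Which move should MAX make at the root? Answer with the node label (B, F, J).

B

C (MAX): max(11, 38, 49) = 49
D (MAX): max(40, -4, -4) = 40
E (MAX): max(48, -13, 33) = 48
B (MIN): min(49, 40, 48) = 40
G (MAX): max(-30, -46, -38) = -30
H (MAX): max(46, 12, 50) = 50
I (MAX): max(-9, 34, 25) = 34
F (MIN): min(-30, 50, 34) = -30
K (MAX): max(29, -34, 25) = 29
J (MIN): min(29, -41, -2) = -41
Root (MAX): max(40, -30, -41) = 40
MAX picks the child with the highest value: B (value 40).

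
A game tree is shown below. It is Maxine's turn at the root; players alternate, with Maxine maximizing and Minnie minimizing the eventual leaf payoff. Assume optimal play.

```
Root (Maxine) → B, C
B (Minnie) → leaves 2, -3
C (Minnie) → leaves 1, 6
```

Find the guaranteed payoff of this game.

1

B (Minnie): min(2, -3) = -3
C (Minnie): min(1, 6) = 1
Root (Maxine): max(-3, 1) = 1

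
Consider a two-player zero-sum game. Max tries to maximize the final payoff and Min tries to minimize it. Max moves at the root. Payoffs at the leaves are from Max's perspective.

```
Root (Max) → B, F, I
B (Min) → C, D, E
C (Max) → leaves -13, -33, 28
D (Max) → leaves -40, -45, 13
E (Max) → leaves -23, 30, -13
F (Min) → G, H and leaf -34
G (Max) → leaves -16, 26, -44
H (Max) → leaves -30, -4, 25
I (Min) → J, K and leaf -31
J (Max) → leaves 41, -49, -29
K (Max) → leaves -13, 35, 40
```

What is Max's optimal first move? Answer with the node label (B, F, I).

B

C (Max): max(-13, -33, 28) = 28
D (Max): max(-40, -45, 13) = 13
E (Max): max(-23, 30, -13) = 30
B (Min): min(28, 13, 30) = 13
G (Max): max(-16, 26, -44) = 26
H (Max): max(-30, -4, 25) = 25
F (Min): min(26, 25, -34) = -34
J (Max): max(41, -49, -29) = 41
K (Max): max(-13, 35, 40) = 40
I (Min): min(41, 40, -31) = -31
Root (Max): max(13, -34, -31) = 13
Max picks the child with the highest value: B (value 13).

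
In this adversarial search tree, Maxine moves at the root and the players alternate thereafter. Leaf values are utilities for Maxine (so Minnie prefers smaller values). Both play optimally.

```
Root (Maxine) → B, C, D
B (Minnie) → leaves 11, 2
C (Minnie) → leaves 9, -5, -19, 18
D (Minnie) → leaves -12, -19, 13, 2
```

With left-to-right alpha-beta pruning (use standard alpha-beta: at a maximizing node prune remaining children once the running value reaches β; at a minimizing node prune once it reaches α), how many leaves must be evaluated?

5

B [α=-∞,β=+∞]: v=2
C [α=2,β=+∞]: v=-5 after child 2 ≤ α → α-cutoff, skip 2
D [α=2,β=+∞]: v=-12 after child 1 ≤ α → α-cutoff, skip 3
Root [α=-∞,β=+∞]: v=2
Leaves evaluated: 5 of 10.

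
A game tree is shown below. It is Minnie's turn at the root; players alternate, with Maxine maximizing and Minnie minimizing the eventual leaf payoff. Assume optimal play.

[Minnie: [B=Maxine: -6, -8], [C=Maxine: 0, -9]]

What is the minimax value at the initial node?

B (Maxine): max(-6, -8) = -6
C (Maxine): max(0, -9) = 0
Root (Minnie): min(-6, 0) = -6

-6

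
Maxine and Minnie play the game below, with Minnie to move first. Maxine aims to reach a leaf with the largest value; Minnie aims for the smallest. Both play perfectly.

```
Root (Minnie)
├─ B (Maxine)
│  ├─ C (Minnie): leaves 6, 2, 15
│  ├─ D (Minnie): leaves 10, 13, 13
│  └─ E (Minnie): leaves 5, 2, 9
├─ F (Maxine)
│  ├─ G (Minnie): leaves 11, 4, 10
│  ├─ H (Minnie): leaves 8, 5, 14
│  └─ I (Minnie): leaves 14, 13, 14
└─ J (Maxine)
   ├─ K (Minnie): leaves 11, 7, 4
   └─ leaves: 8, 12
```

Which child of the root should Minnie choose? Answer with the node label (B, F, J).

C (Minnie): min(6, 2, 15) = 2
D (Minnie): min(10, 13, 13) = 10
E (Minnie): min(5, 2, 9) = 2
B (Maxine): max(2, 10, 2) = 10
G (Minnie): min(11, 4, 10) = 4
H (Minnie): min(8, 5, 14) = 5
I (Minnie): min(14, 13, 14) = 13
F (Maxine): max(4, 5, 13) = 13
K (Minnie): min(11, 7, 4) = 4
J (Maxine): max(4, 8, 12) = 12
Root (Minnie): min(10, 13, 12) = 10
Minnie picks the child with the lowest value: B (value 10).

B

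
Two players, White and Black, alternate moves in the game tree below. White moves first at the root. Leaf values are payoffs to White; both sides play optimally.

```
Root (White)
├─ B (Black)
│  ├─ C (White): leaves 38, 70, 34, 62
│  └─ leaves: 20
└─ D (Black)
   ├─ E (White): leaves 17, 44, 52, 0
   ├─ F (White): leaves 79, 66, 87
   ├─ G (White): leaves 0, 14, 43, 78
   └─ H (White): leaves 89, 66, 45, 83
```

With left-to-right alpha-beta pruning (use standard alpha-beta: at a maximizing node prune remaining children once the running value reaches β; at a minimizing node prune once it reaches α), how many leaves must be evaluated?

C [α=-∞,β=+∞]: v=70
B [α=-∞,β=+∞]: v=20
E [α=20,β=+∞]: v=52
F [α=20,β=52]: v=79 after child 1 ≥ β → β-cutoff, skip 2
G [α=20,β=52]: v=78
H [α=20,β=52]: v=89 after child 1 ≥ β → β-cutoff, skip 3
D [α=20,β=+∞]: v=52
Root [α=-∞,β=+∞]: v=52
Leaves evaluated: 15 of 20.

15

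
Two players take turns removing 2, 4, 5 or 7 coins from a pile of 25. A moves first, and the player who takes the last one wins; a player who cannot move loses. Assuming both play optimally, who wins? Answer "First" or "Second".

First

Compute winning (W) and losing (L) positions by backward induction:
i:   0  1  2  3  4  5  6  7  8  9 10 11 12 13 14 15 16 17 18 19 20 21 22 23 24 25
     L  L  W  W  W  W  W  W  W  L  L  W  W  W  W  W  W  W  L  L  W  W  W  W  W  W
Position 25 is W, so the first player wins.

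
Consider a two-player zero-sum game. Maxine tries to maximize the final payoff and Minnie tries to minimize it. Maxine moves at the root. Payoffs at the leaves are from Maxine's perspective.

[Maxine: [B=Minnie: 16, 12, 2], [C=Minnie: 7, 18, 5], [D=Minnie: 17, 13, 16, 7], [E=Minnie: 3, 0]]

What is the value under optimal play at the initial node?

7

B (Minnie): min(16, 12, 2) = 2
C (Minnie): min(7, 18, 5) = 5
D (Minnie): min(17, 13, 16, 7) = 7
E (Minnie): min(3, 0) = 0
Root (Maxine): max(2, 5, 7, 0) = 7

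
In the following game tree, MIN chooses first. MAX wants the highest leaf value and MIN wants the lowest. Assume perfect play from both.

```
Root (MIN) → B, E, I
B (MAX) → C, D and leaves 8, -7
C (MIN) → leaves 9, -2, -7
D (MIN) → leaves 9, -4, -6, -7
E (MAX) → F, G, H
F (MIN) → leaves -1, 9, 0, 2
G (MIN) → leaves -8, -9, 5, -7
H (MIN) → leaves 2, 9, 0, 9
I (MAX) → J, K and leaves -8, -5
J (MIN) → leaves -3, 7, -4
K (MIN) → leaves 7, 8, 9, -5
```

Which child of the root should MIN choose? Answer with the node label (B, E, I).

C (MIN): min(9, -2, -7) = -7
D (MIN): min(9, -4, -6, -7) = -7
B (MAX): max(-7, -7, 8, -7) = 8
F (MIN): min(-1, 9, 0, 2) = -1
G (MIN): min(-8, -9, 5, -7) = -9
H (MIN): min(2, 9, 0, 9) = 0
E (MAX): max(-1, -9, 0) = 0
J (MIN): min(-3, 7, -4) = -4
K (MIN): min(7, 8, 9, -5) = -5
I (MAX): max(-4, -5, -8, -5) = -4
Root (MIN): min(8, 0, -4) = -4
MIN picks the child with the lowest value: I (value -4).

I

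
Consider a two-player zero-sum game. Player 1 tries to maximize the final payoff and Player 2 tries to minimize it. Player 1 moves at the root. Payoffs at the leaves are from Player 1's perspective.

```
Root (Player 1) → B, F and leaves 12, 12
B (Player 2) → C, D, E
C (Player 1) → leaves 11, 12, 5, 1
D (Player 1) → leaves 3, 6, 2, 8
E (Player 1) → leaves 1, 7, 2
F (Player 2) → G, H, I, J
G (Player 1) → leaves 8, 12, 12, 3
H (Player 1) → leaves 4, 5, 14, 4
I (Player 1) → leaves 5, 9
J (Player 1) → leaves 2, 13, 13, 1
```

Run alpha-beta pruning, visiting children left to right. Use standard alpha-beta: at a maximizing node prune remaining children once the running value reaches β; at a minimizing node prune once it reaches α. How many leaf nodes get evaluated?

C [α=-∞,β=+∞]: v=12
D [α=-∞,β=12]: v=8
E [α=-∞,β=8]: v=7
B [α=-∞,β=+∞]: v=7
G [α=7,β=+∞]: v=12
H [α=7,β=12]: v=14 after child 3 ≥ β → β-cutoff, skip 1
I [α=7,β=12]: v=9
J [α=7,β=9]: v=13 after child 2 ≥ β → β-cutoff, skip 2
F [α=7,β=+∞]: v=9
Root [α=-∞,β=+∞]: v=12
Leaves evaluated: 24 of 27.

24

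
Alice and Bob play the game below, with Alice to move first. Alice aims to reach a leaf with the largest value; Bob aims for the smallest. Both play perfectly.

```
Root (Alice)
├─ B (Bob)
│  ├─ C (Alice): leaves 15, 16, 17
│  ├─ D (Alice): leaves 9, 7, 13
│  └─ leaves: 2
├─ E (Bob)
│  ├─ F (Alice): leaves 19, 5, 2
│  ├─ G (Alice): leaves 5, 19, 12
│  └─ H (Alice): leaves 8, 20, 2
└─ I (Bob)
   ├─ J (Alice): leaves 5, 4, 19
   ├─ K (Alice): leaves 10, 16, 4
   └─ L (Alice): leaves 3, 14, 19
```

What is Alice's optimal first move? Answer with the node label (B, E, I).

C (Alice): max(15, 16, 17) = 17
D (Alice): max(9, 7, 13) = 13
B (Bob): min(17, 13, 2) = 2
F (Alice): max(19, 5, 2) = 19
G (Alice): max(5, 19, 12) = 19
H (Alice): max(8, 20, 2) = 20
E (Bob): min(19, 19, 20) = 19
J (Alice): max(5, 4, 19) = 19
K (Alice): max(10, 16, 4) = 16
L (Alice): max(3, 14, 19) = 19
I (Bob): min(19, 16, 19) = 16
Root (Alice): max(2, 19, 16) = 19
Alice picks the child with the highest value: E (value 19).

E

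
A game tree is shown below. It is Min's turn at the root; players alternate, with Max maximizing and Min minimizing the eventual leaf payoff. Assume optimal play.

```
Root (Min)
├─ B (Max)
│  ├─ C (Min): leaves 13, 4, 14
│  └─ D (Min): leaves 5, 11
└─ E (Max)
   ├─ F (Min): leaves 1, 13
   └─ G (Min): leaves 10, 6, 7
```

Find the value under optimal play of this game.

C (Min): min(13, 4, 14) = 4
D (Min): min(5, 11) = 5
B (Max): max(4, 5) = 5
F (Min): min(1, 13) = 1
G (Min): min(10, 6, 7) = 6
E (Max): max(1, 6) = 6
Root (Min): min(5, 6) = 5

5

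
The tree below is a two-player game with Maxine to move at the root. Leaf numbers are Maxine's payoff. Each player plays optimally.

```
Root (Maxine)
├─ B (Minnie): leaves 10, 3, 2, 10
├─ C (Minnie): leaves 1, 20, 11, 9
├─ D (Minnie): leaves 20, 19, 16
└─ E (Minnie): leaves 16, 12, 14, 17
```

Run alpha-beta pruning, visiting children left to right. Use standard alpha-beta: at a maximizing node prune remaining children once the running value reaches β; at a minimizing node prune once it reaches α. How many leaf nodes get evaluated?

B [α=-∞,β=+∞]: v=2
C [α=2,β=+∞]: v=1 after child 1 ≤ α → α-cutoff, skip 3
D [α=2,β=+∞]: v=16
E [α=16,β=+∞]: v=16 after child 1 ≤ α → α-cutoff, skip 3
Root [α=-∞,β=+∞]: v=16
Leaves evaluated: 9 of 15.

9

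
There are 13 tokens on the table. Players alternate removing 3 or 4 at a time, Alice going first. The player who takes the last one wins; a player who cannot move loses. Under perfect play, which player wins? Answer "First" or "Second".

i:   0  1  2  3  4  5  6  7  8  9 10 11 12 13
     L  L  L  W  W  W  W  L  L  L  W  W  W  W
Position 13 is W, so the first player wins.

First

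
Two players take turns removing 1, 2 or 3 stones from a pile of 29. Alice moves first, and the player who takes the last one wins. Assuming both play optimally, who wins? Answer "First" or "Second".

First

Positions where the player to move wins (W) vs loses (L):
i:   0  1  2  3  4  5  6  7  8  9 10 11 12 13 14 15 16 17 18 19 20 21 22 23 24 25 26 27 28 29
     L  W  W  W  L  W  W  W  L  W  W  W  L  W  W  W  L  W  W  W  L  W  W  W  L  W  W  W  L  W
Position 29 is W, so the first player wins.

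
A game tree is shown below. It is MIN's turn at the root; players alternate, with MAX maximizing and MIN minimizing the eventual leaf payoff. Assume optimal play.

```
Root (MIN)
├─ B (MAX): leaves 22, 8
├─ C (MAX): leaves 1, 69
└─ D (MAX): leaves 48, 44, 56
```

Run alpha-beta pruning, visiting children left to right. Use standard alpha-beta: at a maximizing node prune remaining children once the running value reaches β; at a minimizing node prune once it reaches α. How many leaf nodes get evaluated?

5

B [α=-∞,β=+∞]: v=22
C [α=-∞,β=22]: v=69
D [α=-∞,β=22]: v=48 after child 1 ≥ β → β-cutoff, skip 2
Root [α=-∞,β=+∞]: v=22
Leaves evaluated: 5 of 7.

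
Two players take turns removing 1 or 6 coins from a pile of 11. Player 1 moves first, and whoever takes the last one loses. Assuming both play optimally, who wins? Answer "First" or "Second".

Compute winning (W) and losing (L) positions by backward induction:
i:   0  1  2  3  4  5  6  7  8  9 10 11
     W  L  W  L  W  L  W  W  L  W  L  W
Position 11 is W, so the first player wins.

First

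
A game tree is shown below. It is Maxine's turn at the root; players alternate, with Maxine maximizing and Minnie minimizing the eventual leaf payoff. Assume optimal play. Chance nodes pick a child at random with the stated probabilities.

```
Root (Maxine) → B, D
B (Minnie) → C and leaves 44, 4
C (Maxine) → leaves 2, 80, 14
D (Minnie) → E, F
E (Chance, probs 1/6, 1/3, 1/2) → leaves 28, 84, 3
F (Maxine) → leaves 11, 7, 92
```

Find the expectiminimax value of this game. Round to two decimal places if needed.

C (Maxine): max(2, 80, 14) = 80
B (Minnie): min(80, 44, 4) = 4
E (Chance): 1/6·28 + 1/3·84 + 1/2·3 = 34.17
F (Maxine): max(11, 7, 92) = 92
D (Minnie): min(34.17, 92) = 34.17
Root (Maxine): max(4, 34.17) = 34.17

34.17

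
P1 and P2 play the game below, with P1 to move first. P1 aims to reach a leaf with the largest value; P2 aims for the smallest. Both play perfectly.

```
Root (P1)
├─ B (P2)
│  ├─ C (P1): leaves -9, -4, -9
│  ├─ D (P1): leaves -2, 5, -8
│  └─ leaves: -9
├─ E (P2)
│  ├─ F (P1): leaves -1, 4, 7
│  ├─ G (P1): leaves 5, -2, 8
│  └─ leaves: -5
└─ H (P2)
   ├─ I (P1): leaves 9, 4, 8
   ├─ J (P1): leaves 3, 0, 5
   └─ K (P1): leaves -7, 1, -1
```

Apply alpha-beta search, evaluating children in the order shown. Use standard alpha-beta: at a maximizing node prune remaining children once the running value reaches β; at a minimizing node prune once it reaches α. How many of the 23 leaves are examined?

C [α=-∞,β=+∞]: v=-4
D [α=-∞,β=-4]: v=-2 after child 1 ≥ β → β-cutoff, skip 2
B [α=-∞,β=+∞]: v=-9
F [α=-9,β=+∞]: v=7
G [α=-9,β=7]: v=8
E [α=-9,β=+∞]: v=-5
I [α=-5,β=+∞]: v=9
J [α=-5,β=9]: v=5
K [α=-5,β=5]: v=1
H [α=-5,β=+∞]: v=1
Root [α=-∞,β=+∞]: v=1
Leaves evaluated: 21 of 23.

21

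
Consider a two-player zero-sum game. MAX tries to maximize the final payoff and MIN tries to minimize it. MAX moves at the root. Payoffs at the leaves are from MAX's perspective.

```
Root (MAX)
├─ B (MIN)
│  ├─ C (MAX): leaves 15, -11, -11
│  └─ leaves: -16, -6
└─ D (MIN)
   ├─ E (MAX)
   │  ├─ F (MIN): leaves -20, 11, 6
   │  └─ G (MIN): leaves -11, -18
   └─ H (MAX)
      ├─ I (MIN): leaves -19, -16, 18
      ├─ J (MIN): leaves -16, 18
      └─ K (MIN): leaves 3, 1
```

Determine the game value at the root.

C (MAX): max(15, -11, -11) = 15
B (MIN): min(15, -16, -6) = -16
F (MIN): min(-20, 11, 6) = -20
G (MIN): min(-11, -18) = -18
E (MAX): max(-20, -18) = -18
I (MIN): min(-19, -16, 18) = -19
J (MIN): min(-16, 18) = -16
K (MIN): min(3, 1) = 1
H (MAX): max(-19, -16, 1) = 1
D (MIN): min(-18, 1) = -18
Root (MAX): max(-16, -18) = -16

-16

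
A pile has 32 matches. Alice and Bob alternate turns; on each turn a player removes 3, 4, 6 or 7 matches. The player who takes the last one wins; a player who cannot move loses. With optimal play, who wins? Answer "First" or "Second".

Second

Mark each pile size as W (mover wins) or L (mover loses):
i:   0  1  2  3  4  5  6  7  8  9 10 11 12 13 14 15 16 17 18 19 20 21 22 23 24 25 26 27 28 29 30 31 32
     L  L  L  W  W  W  W  W  W  W  L  L  L  W  W  W  W  W  W  W  L  L  L  W  W  W  W  W  W  W  L  L  L
Position 32 is L, so the second player wins.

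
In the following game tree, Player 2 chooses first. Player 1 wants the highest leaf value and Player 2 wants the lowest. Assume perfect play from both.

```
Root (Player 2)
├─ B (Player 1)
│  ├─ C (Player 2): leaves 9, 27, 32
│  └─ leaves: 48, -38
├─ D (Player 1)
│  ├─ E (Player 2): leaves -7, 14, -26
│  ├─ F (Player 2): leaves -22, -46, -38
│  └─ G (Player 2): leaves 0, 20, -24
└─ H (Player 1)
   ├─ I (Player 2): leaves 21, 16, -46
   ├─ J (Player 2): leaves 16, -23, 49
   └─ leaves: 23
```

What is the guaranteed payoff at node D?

E: min(-7, 14, -26) = -26
F: min(-22, -46, -38) = -46
G: min(0, 20, -24) = -24
D: max(-26, -46, -24) = -24

-24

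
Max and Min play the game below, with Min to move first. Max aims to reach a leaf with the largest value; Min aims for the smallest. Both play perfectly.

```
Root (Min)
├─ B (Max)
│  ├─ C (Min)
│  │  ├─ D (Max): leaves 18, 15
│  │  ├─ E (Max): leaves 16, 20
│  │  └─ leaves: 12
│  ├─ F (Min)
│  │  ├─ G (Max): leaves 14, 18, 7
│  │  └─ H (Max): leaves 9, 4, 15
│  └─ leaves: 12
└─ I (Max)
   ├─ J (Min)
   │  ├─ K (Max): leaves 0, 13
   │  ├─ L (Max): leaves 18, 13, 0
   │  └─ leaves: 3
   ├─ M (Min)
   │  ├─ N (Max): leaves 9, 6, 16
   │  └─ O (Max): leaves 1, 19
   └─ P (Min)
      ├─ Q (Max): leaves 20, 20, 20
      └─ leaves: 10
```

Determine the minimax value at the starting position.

15

D (Max): max(18, 15) = 18
E (Max): max(16, 20) = 20
C (Min): min(18, 20, 12) = 12
G (Max): max(14, 18, 7) = 18
H (Max): max(9, 4, 15) = 15
F (Min): min(18, 15) = 15
B (Max): max(12, 15, 12) = 15
K (Max): max(0, 13) = 13
L (Max): max(18, 13, 0) = 18
J (Min): min(13, 18, 3) = 3
N (Max): max(9, 6, 16) = 16
O (Max): max(1, 19) = 19
M (Min): min(16, 19) = 16
Q (Max): max(20, 20, 20) = 20
P (Min): min(20, 10) = 10
I (Max): max(3, 16, 10) = 16
Root (Min): min(15, 16) = 15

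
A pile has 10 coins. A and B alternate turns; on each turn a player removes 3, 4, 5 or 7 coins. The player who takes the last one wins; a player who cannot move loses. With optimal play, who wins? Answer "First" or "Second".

Positions where the player to move wins (W) vs loses (L):
i:   0  1  2  3  4  5  6  7  8  9 10
     L  L  L  W  W  W  W  W  W  W  L
Position 10 is L, so the second player wins.

Second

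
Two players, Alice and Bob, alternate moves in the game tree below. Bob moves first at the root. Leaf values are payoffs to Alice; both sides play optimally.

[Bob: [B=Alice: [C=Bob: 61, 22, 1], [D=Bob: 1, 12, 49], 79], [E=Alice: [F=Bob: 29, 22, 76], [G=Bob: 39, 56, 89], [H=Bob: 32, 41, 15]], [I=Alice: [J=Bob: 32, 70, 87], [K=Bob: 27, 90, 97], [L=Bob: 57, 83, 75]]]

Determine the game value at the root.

C (Bob): min(61, 22, 1) = 1
D (Bob): min(1, 12, 49) = 1
B (Alice): max(1, 1, 79) = 79
F (Bob): min(29, 22, 76) = 22
G (Bob): min(39, 56, 89) = 39
H (Bob): min(32, 41, 15) = 15
E (Alice): max(22, 39, 15) = 39
J (Bob): min(32, 70, 87) = 32
K (Bob): min(27, 90, 97) = 27
L (Bob): min(57, 83, 75) = 57
I (Alice): max(32, 27, 57) = 57
Root (Bob): min(79, 39, 57) = 39

39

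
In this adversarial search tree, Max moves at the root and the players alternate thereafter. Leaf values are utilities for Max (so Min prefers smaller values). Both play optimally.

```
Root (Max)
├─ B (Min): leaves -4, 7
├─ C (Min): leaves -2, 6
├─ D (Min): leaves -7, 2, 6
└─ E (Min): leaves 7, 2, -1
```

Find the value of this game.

-1

B (Min): min(-4, 7) = -4
C (Min): min(-2, 6) = -2
D (Min): min(-7, 2, 6) = -7
E (Min): min(7, 2, -1) = -1
Root (Max): max(-4, -2, -7, -1) = -1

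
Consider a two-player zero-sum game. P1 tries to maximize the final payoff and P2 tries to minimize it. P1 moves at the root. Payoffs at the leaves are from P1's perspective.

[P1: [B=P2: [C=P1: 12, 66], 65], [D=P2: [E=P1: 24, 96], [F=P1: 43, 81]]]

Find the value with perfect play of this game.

81

C (P1): max(12, 66) = 66
B (P2): min(66, 65) = 65
E (P1): max(24, 96) = 96
F (P1): max(43, 81) = 81
D (P2): min(96, 81) = 81
Root (P1): max(65, 81) = 81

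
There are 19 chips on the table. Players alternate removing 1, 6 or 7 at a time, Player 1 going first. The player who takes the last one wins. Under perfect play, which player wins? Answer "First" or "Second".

First

W/L table (W = player to move can force a win):
i:   0  1  2  3  4  5  6  7  8  9 10 11 12 13 14 15 16 17 18 19
     L  W  L  W  L  W  W  W  W  W  W  W  L  W  L  W  L  W  W  W
Position 19 is W, so the first player wins.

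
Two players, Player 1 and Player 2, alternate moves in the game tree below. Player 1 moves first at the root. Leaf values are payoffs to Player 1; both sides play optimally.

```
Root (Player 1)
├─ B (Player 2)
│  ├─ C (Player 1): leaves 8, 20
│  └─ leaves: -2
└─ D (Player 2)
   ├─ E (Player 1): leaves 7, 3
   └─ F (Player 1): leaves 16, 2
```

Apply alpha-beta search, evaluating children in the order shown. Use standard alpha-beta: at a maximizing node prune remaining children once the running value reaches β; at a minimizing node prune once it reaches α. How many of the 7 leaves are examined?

C [α=-∞,β=+∞]: v=20
B [α=-∞,β=+∞]: v=-2
E [α=-2,β=+∞]: v=7
F [α=-2,β=7]: v=16 after child 1 ≥ β → β-cutoff, skip 1
D [α=-2,β=+∞]: v=7
Root [α=-∞,β=+∞]: v=7
Leaves evaluated: 6 of 7.

6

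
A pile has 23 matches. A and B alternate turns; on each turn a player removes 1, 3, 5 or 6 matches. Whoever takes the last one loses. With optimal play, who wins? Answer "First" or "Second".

Second

i:   0  1  2  3  4  5  6  7  8  9 10 11 12 13 14 15 16 17 18 19 20 21 22 23
     W  L  W  L  W  L  W  W  W  W  W  W  L  W  L  W  L  W  W  W  W  W  W  L
Position 23 is L, so the second player wins.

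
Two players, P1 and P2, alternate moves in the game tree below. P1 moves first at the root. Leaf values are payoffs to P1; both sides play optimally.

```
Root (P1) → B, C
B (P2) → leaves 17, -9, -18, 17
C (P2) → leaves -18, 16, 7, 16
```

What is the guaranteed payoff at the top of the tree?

-18

B (P2): min(17, -9, -18, 17) = -18
C (P2): min(-18, 16, 7, 16) = -18
Root (P1): max(-18, -18) = -18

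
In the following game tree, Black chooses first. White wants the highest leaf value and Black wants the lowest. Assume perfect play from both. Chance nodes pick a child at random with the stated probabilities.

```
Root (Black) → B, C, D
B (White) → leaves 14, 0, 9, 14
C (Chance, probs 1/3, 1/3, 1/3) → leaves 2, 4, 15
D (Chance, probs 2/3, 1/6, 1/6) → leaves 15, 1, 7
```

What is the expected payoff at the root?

B (White): max(14, 0, 9, 14) = 14
C (Chance): 1/3·2 + 1/3·4 + 1/3·15 = 7
D (Chance): 2/3·15 + 1/6·1 + 1/6·7 = 11.33
Root (Black): min(14, 7, 11.33) = 7

7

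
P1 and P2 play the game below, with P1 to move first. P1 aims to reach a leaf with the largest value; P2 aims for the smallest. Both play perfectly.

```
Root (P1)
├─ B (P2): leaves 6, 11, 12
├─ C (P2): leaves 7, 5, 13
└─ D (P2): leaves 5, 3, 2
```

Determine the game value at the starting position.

6

B (P2): min(6, 11, 12) = 6
C (P2): min(7, 5, 13) = 5
D (P2): min(5, 3, 2) = 2
Root (P1): max(6, 5, 2) = 6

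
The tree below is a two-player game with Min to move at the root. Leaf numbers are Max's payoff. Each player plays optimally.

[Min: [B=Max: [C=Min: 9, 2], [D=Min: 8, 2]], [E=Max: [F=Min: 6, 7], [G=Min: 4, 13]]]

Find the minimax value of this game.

2

C (Min): min(9, 2) = 2
D (Min): min(8, 2) = 2
B (Max): max(2, 2) = 2
F (Min): min(6, 7) = 6
G (Min): min(4, 13) = 4
E (Max): max(6, 4) = 6
Root (Min): min(2, 6) = 2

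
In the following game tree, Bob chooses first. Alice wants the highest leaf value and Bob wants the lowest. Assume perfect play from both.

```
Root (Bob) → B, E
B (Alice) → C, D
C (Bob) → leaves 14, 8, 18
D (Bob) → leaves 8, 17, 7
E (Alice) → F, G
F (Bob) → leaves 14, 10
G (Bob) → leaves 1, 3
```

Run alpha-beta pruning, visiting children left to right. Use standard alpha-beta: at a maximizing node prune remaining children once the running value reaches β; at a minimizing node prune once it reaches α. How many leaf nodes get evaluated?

C [α=-∞,β=+∞]: v=8
D [α=8,β=+∞]: v=8 after child 1 ≤ α → α-cutoff, skip 2
B [α=-∞,β=+∞]: v=8
F [α=-∞,β=8]: v=10
E [α=-∞,β=8]: v=10 after child 1 ≥ β → β-cutoff, skip 1
Root [α=-∞,β=+∞]: v=8
Leaves evaluated: 6 of 10.

6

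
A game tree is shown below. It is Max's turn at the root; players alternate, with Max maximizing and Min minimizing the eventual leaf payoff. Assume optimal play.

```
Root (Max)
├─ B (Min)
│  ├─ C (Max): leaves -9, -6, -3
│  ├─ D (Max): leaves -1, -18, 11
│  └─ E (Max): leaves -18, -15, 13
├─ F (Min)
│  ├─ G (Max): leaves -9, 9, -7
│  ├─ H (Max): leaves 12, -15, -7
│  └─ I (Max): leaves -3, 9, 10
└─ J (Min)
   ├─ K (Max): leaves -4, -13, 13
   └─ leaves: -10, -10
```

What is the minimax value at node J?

K: max(-4, -13, 13) = 13
J: min(13, -10, -10) = -10

-10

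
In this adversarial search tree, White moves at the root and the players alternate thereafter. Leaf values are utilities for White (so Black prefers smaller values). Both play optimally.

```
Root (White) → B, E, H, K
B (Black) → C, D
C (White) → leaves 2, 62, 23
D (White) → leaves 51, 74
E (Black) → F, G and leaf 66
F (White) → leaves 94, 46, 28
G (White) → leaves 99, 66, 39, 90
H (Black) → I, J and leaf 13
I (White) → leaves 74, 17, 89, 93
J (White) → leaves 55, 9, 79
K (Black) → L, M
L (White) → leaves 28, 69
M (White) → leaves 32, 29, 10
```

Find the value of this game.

66

C (White): max(2, 62, 23) = 62
D (White): max(51, 74) = 74
B (Black): min(62, 74) = 62
F (White): max(94, 46, 28) = 94
G (White): max(99, 66, 39, 90) = 99
E (Black): min(94, 99, 66) = 66
I (White): max(74, 17, 89, 93) = 93
J (White): max(55, 9, 79) = 79
H (Black): min(93, 79, 13) = 13
L (White): max(28, 69) = 69
M (White): max(32, 29, 10) = 32
K (Black): min(69, 32) = 32
Root (White): max(62, 66, 13, 32) = 66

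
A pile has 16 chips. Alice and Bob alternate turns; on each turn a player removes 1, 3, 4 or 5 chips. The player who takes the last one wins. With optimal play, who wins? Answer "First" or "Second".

Mark each pile size as W (mover wins) or L (mover loses):
i:   0  1  2  3  4  5  6  7  8  9 10 11 12 13 14 15 16
     L  W  L  W  W  W  W  W  L  W  L  W  W  W  W  W  L
Position 16 is L, so the second player wins.

Second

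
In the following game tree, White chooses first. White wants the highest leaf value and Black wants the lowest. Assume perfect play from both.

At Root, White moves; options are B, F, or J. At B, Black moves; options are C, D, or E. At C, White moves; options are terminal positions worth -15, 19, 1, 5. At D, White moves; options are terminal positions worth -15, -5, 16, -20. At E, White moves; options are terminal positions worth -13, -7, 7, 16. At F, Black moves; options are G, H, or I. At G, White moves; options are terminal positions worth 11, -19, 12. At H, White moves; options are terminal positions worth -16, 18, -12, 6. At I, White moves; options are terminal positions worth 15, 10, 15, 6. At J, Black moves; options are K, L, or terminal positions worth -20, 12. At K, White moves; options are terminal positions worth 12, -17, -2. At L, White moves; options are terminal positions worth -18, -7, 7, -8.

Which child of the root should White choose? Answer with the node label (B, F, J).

B

C (White): max(-15, 19, 1, 5) = 19
D (White): max(-15, -5, 16, -20) = 16
E (White): max(-13, -7, 7, 16) = 16
B (Black): min(19, 16, 16) = 16
G (White): max(11, -19, 12) = 12
H (White): max(-16, 18, -12, 6) = 18
I (White): max(15, 10, 15, 6) = 15
F (Black): min(12, 18, 15) = 12
K (White): max(12, -17, -2) = 12
L (White): max(-18, -7, 7, -8) = 7
J (Black): min(12, 7, -20, 12) = -20
Root (White): max(16, 12, -20) = 16
White picks the child with the highest value: B (value 16).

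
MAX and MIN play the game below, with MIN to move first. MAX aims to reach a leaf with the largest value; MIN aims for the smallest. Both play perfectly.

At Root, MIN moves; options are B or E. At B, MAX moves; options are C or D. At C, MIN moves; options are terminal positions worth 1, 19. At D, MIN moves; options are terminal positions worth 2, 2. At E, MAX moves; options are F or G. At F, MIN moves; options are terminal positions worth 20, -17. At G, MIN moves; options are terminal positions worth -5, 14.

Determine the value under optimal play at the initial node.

-5

C (MIN): min(1, 19) = 1
D (MIN): min(2, 2) = 2
B (MAX): max(1, 2) = 2
F (MIN): min(20, -17) = -17
G (MIN): min(-5, 14) = -5
E (MAX): max(-17, -5) = -5
Root (MIN): min(2, -5) = -5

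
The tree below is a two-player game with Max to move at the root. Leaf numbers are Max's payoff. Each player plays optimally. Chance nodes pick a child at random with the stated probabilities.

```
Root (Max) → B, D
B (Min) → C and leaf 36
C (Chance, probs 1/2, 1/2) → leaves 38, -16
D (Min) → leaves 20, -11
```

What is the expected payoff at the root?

C (Chance): 1/2·38 + 1/2·-16 = 11
B (Min): min(11, 36) = 11
D (Min): min(20, -11) = -11
Root (Max): max(11, -11) = 11

11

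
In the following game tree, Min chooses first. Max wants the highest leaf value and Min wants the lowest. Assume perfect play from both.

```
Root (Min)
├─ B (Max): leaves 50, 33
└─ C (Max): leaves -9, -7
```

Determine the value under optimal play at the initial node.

B (Max): max(50, 33) = 50
C (Max): max(-9, -7) = -7
Root (Min): min(50, -7) = -7

-7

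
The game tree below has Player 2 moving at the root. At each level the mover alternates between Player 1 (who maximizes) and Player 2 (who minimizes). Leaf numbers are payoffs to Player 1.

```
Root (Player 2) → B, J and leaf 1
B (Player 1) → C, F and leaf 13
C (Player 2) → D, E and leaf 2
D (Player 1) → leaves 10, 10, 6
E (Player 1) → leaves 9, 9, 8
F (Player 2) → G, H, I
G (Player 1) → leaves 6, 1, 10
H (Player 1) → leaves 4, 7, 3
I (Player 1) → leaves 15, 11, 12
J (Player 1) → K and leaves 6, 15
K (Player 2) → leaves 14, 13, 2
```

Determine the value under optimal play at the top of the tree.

D (Player 1): max(10, 10, 6) = 10
E (Player 1): max(9, 9, 8) = 9
C (Player 2): min(10, 9, 2) = 2
G (Player 1): max(6, 1, 10) = 10
H (Player 1): max(4, 7, 3) = 7
I (Player 1): max(15, 11, 12) = 15
F (Player 2): min(10, 7, 15) = 7
B (Player 1): max(2, 7, 13) = 13
K (Player 2): min(14, 13, 2) = 2
J (Player 1): max(2, 6, 15) = 15
Root (Player 2): min(13, 15, 1) = 1

1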